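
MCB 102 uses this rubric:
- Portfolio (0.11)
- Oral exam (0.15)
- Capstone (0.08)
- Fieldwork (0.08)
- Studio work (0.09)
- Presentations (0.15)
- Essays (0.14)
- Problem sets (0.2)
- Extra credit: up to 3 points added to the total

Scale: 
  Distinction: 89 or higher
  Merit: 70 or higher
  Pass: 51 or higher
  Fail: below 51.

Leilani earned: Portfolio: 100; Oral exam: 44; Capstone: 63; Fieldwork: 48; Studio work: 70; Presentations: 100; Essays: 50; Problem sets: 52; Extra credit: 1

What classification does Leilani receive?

Weighted total:
  Portfolio 100 × 0.11 = 11
  Oral exam 44 × 0.15 = 6.6
  Capstone 63 × 0.08 = 5.04
  Fieldwork 48 × 0.08 = 3.84
  Studio work 70 × 0.09 = 6.3
  Presentations 100 × 0.15 = 15
  Essays 50 × 0.14 = 7
  Problem sets 52 × 0.2 = 10.4
Sum = 65.18
Extra credit: 65.18 + 1 = 66.18
66.18 is ≥ 51 and < 70 → Pass

Pass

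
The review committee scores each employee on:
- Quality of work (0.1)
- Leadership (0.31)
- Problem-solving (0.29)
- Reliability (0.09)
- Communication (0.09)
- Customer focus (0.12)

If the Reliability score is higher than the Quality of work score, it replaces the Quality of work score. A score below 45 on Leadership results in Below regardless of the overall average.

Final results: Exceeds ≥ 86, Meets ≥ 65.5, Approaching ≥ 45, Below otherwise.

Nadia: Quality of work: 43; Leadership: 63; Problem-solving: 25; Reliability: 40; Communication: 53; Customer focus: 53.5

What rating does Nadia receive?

Approaching

Reliability (40) ≤ Quality of work (43), so Quality of work stays at 43.
Leadership score 63 ≥ 45: minimum met.
Weighted total:
  Quality of work 43 × 0.1 = 4.3
  Leadership 63 × 0.31 = 19.53
  Problem-solving 25 × 0.29 = 7.25
  Reliability 40 × 0.09 = 3.6
  Communication 53 × 0.09 = 4.77
  Customer focus 53.5 × 0.12 = 6.42
Sum = 45.87
45.87 is ≥ 45 and < 65.5 → Approaching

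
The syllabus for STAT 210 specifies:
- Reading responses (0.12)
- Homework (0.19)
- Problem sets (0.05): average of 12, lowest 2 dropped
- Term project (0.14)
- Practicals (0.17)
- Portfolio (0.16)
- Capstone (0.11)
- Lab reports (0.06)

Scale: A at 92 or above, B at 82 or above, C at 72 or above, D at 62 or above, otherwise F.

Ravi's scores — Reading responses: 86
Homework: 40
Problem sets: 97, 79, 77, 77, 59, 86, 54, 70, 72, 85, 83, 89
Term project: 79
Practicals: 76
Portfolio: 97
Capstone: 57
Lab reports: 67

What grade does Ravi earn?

Problem sets: drop 54, 59 → average of remaining 10 = 815/10 = 81.5
Weighted total:
  Reading responses 86 × 0.12 = 10.32
  Homework 40 × 0.19 = 7.6
  Problem sets 81.5 × 0.05 = 4.075
  Term project 79 × 0.14 = 11.06
  Practicals 76 × 0.17 = 12.92
  Portfolio 97 × 0.16 = 15.52
  Capstone 57 × 0.11 = 6.27
  Lab reports 67 × 0.06 = 4.02
Sum = 71.785
71.785 is ≥ 62 and < 72 → D

D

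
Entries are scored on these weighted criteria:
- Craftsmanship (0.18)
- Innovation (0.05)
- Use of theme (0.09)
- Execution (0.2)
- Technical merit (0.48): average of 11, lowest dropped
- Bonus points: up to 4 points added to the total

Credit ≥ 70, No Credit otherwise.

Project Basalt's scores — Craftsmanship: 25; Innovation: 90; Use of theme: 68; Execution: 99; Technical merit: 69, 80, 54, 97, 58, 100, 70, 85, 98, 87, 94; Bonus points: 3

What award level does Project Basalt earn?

Credit

Technical merit: drop 54 → average of remaining 10 = 838/10 = 83.8
Weighted total:
  Craftsmanship 25 × 0.18 = 4.5
  Innovation 90 × 0.05 = 4.5
  Use of theme 68 × 0.09 = 6.12
  Execution 99 × 0.2 = 19.8
  Technical merit 83.8 × 0.48 = 40.224
Sum = 75.144
Bonus points: 75.144 + 3 = 78.144
78.144 ≥ 70 → Credit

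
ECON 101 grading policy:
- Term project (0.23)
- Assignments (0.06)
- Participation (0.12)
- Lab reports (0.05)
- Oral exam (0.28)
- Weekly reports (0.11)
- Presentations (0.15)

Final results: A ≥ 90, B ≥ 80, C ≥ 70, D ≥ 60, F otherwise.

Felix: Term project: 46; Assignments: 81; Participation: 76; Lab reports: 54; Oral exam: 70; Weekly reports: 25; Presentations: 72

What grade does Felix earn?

D

Weighted total:
  Term project 46 × 0.23 = 10.58
  Assignments 81 × 0.06 = 4.86
  Participation 76 × 0.12 = 9.12
  Lab reports 54 × 0.05 = 2.7
  Oral exam 70 × 0.28 = 19.6
  Weekly reports 25 × 0.11 = 2.75
  Presentations 72 × 0.15 = 10.8
Sum = 60.41
60.41 is ≥ 60 and < 70 → D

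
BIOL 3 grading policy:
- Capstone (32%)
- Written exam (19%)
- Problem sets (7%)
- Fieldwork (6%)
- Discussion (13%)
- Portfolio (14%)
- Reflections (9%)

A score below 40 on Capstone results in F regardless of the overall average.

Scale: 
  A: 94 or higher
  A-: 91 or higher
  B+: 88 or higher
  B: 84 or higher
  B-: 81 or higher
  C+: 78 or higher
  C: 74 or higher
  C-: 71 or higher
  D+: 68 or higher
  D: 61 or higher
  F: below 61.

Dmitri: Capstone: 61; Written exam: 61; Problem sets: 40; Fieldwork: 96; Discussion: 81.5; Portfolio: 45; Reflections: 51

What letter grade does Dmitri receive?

Capstone score 61 ≥ 40: minimum met.
Weighted total:
  Capstone 61 × 0.32 = 19.52
  Written exam 61 × 0.19 = 11.59
  Problem sets 40 × 0.07 = 2.8
  Fieldwork 96 × 0.06 = 5.76
  Discussion 81.5 × 0.13 = 10.595
  Portfolio 45 × 0.14 = 6.3
  Reflections 51 × 0.09 = 4.59
Sum = 61.155
61.155 is ≥ 61 and < 68 → D

D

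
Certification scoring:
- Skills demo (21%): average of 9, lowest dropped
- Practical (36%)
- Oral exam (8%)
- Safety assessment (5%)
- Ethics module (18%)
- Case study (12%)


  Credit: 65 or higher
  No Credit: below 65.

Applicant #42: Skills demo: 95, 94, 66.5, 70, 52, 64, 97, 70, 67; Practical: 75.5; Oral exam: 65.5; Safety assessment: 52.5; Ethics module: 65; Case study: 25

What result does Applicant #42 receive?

Credit

Skills demo: drop 52 → average of remaining 8 = 623.5/8 = 77.9375
Weighted total:
  Skills demo 77.9375 × 0.21 = 16.366875
  Practical 75.5 × 0.36 = 27.18
  Oral exam 65.5 × 0.08 = 5.24
  Safety assessment 52.5 × 0.05 = 2.625
  Ethics module 65 × 0.18 = 11.7
  Case study 25 × 0.12 = 3
Sum = 66.111875
66.111875 ≥ 65 → Credit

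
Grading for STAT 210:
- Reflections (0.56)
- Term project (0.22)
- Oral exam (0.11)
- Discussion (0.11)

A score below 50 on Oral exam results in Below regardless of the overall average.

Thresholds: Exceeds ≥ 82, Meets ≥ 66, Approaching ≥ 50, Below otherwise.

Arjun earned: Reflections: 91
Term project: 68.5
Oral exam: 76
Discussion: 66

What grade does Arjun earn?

Meets

Oral exam score 76 ≥ 50: minimum met.
Weighted total:
  Reflections 91 × 0.56 = 50.96
  Term project 68.5 × 0.22 = 15.07
  Oral exam 76 × 0.11 = 8.36
  Discussion 66 × 0.11 = 7.26
Sum = 81.65
81.65 is ≥ 66 and < 82 → Meets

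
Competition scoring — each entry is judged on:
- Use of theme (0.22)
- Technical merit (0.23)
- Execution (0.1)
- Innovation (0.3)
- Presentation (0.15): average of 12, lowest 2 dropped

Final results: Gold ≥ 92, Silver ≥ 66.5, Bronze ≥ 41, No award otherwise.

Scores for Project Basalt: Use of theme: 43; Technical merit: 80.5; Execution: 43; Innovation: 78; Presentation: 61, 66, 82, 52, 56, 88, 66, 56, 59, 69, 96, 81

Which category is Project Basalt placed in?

Presentation: drop 52, 56 → average of remaining 10 = 724/10 = 72.4
Weighted total:
  Use of theme 43 × 0.22 = 9.46
  Technical merit 80.5 × 0.23 = 18.515
  Execution 43 × 0.1 = 4.3
  Innovation 78 × 0.3 = 23.4
  Presentation 72.4 × 0.15 = 10.86
Sum = 66.535
66.535 is ≥ 66.5 and < 92 → Silver

Silver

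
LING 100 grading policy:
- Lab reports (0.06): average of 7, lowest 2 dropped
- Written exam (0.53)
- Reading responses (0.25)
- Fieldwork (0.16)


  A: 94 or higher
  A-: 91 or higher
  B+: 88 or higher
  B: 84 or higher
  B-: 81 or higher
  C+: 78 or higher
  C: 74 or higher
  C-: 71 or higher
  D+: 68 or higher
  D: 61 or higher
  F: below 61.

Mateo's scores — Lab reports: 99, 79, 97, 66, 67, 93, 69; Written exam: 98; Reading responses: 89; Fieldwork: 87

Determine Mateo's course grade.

Lab reports: drop 66, 67 → average of remaining 5 = 437/5 = 87.4
Weighted total:
  Lab reports 87.4 × 0.06 = 5.244
  Written exam 98 × 0.53 = 51.94
  Reading responses 89 × 0.25 = 22.25
  Fieldwork 87 × 0.16 = 13.92
Sum = 93.354
93.354 is ≥ 91 and < 94 → A-

A-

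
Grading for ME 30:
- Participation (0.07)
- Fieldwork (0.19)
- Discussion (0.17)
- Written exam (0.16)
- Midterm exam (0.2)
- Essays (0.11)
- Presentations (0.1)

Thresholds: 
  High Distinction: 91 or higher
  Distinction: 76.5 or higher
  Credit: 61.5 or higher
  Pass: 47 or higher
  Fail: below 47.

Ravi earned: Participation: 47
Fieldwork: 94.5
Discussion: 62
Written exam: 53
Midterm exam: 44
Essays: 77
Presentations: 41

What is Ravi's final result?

Credit

Weighted total:
  Participation 47 × 0.07 = 3.29
  Fieldwork 94.5 × 0.19 = 17.955
  Discussion 62 × 0.17 = 10.54
  Written exam 53 × 0.16 = 8.48
  Midterm exam 44 × 0.2 = 8.8
  Essays 77 × 0.11 = 8.47
  Presentations 41 × 0.1 = 4.1
Sum = 61.635
61.635 is ≥ 61.5 and < 76.5 → Credit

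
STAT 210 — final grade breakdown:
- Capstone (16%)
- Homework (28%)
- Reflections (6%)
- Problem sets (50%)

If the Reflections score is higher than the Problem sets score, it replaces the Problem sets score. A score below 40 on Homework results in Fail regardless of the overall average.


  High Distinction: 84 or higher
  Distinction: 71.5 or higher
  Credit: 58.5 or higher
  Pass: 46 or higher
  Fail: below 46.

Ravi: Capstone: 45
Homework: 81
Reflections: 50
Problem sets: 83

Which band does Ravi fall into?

Reflections (50) ≤ Problem sets (83), so Problem sets stays at 83.
Homework score 81 ≥ 40: minimum met.
Weighted total:
  Capstone 45 × 0.16 = 7.2
  Homework 81 × 0.28 = 22.68
  Reflections 50 × 0.06 = 3
  Problem sets 83 × 0.5 = 41.5
Sum = 74.38
74.38 is ≥ 71.5 and < 84 → Distinction

Distinction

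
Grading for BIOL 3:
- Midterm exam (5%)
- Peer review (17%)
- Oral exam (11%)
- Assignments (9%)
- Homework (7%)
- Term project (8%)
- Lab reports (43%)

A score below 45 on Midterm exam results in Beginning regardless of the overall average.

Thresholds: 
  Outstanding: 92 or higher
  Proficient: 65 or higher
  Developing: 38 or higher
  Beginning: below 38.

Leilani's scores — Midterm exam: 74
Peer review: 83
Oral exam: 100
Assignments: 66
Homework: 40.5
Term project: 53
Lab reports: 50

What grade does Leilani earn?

Midterm exam score 74 ≥ 45: minimum met.
Weighted total:
  Midterm exam 74 × 0.05 = 3.7
  Peer review 83 × 0.17 = 14.11
  Oral exam 100 × 0.11 = 11
  Assignments 66 × 0.09 = 5.94
  Homework 40.5 × 0.07 = 2.835
  Term project 53 × 0.08 = 4.24
  Lab reports 50 × 0.43 = 21.5
Sum = 63.325
63.325 is ≥ 38 and < 65 → Developing

Developing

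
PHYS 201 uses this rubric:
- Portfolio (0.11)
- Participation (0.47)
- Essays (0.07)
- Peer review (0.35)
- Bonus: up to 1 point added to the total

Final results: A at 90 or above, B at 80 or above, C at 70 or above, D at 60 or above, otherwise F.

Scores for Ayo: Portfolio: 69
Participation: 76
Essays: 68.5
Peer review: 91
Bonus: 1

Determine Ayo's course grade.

B

Weighted total:
  Portfolio 69 × 0.11 = 7.59
  Participation 76 × 0.47 = 35.72
  Essays 68.5 × 0.07 = 4.795
  Peer review 91 × 0.35 = 31.85
Sum = 79.955
Bonus: 79.955 + 1 = 80.955
80.955 is ≥ 80 and < 90 → B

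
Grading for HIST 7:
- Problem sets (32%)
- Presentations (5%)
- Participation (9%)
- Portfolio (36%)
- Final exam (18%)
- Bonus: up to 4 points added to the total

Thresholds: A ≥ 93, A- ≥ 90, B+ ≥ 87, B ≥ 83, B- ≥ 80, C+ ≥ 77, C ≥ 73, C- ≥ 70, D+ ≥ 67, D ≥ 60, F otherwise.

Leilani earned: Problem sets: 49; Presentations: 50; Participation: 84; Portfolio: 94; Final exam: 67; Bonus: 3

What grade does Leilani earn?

Weighted total:
  Problem sets 49 × 0.32 = 15.68
  Presentations 50 × 0.05 = 2.5
  Participation 84 × 0.09 = 7.56
  Portfolio 94 × 0.36 = 33.84
  Final exam 67 × 0.18 = 12.06
Sum = 71.64
Bonus: 71.64 + 3 = 74.64
74.64 is ≥ 73 and < 77 → C

C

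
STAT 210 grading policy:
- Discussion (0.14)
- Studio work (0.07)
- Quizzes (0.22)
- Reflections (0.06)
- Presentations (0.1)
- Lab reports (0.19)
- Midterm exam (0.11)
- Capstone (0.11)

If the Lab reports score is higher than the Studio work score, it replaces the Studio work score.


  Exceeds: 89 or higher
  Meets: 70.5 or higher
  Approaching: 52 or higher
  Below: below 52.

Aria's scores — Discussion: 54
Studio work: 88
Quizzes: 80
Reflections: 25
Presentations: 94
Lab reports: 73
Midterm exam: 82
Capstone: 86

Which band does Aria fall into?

Lab reports (73) ≤ Studio work (88), so Studio work stays at 88.
Weighted total:
  Discussion 54 × 0.14 = 7.56
  Studio work 88 × 0.07 = 6.16
  Quizzes 80 × 0.22 = 17.6
  Reflections 25 × 0.06 = 1.5
  Presentations 94 × 0.1 = 9.4
  Lab reports 73 × 0.19 = 13.87
  Midterm exam 82 × 0.11 = 9.02
  Capstone 86 × 0.11 = 9.46
Sum = 74.57
74.57 is ≥ 70.5 and < 89 → Meets

Meets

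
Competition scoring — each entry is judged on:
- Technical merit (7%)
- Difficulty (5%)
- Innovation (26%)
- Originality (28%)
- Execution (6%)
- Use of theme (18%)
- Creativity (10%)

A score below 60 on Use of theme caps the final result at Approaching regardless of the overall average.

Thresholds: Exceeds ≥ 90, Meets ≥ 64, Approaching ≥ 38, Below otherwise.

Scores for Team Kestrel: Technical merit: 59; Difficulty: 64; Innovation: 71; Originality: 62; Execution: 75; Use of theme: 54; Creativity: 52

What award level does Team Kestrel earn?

Use of theme score 54 < 60: minimum not met.
Weighted total:
  Technical merit 59 × 0.07 = 4.13
  Difficulty 64 × 0.05 = 3.2
  Innovation 71 × 0.26 = 18.46
  Originality 62 × 0.28 = 17.36
  Execution 75 × 0.06 = 4.5
  Use of theme 54 × 0.18 = 9.72
  Creativity 52 × 0.1 = 5.2
Sum = 62.57
62.57 would be Approaching; cap at Approaching applies → Approaching.

Approaching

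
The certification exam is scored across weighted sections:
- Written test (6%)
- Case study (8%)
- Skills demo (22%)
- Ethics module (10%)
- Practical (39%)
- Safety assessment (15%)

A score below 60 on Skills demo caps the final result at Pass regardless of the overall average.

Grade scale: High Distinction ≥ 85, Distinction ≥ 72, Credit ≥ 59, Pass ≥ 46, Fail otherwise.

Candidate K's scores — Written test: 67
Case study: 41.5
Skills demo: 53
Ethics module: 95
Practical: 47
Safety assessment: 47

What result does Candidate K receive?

Pass

Skills demo score 53 < 60: minimum not met.
Weighted total:
  Written test 67 × 0.06 = 4.02
  Case study 41.5 × 0.08 = 3.32
  Skills demo 53 × 0.22 = 11.66
  Ethics module 95 × 0.1 = 9.5
  Practical 47 × 0.39 = 18.33
  Safety assessment 47 × 0.15 = 7.05
Sum = 53.88
53.88 would be Pass; cap at Pass applies → Pass.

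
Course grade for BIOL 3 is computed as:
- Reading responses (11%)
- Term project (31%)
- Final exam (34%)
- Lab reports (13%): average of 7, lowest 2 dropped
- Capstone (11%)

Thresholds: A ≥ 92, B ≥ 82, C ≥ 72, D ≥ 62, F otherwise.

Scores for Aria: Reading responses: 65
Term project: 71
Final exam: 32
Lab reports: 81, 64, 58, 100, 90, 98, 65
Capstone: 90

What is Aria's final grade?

F

Lab reports: drop 58, 64 → average of remaining 5 = 434/5 = 86.8
Weighted total:
  Reading responses 65 × 0.11 = 7.15
  Term project 71 × 0.31 = 22.01
  Final exam 32 × 0.34 = 10.88
  Lab reports 86.8 × 0.13 = 11.284
  Capstone 90 × 0.11 = 9.9
Sum = 61.224
61.224 < 62 → F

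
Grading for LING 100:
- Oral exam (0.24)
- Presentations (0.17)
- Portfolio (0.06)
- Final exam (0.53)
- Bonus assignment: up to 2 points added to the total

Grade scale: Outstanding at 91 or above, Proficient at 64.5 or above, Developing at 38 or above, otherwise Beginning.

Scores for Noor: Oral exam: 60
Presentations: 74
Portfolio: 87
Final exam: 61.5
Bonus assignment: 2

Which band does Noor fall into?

Weighted total:
  Oral exam 60 × 0.24 = 14.4
  Presentations 74 × 0.17 = 12.58
  Portfolio 87 × 0.06 = 5.22
  Final exam 61.5 × 0.53 = 32.595
Sum = 64.795
Bonus assignment: 64.795 + 2 = 66.795
66.795 is ≥ 64.5 and < 91 → Proficient

Proficient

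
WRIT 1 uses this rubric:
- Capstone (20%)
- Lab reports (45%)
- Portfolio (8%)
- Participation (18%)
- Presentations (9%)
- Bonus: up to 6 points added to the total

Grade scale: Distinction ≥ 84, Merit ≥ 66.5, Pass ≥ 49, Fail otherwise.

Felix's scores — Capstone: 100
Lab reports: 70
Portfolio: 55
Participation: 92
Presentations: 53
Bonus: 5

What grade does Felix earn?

Weighted total:
  Capstone 100 × 0.2 = 20
  Lab reports 70 × 0.45 = 31.5
  Portfolio 55 × 0.08 = 4.4
  Participation 92 × 0.18 = 16.56
  Presentations 53 × 0.09 = 4.77
Sum = 77.23
Bonus: 77.23 + 5 = 82.23
82.23 is ≥ 66.5 and < 84 → Merit

Merit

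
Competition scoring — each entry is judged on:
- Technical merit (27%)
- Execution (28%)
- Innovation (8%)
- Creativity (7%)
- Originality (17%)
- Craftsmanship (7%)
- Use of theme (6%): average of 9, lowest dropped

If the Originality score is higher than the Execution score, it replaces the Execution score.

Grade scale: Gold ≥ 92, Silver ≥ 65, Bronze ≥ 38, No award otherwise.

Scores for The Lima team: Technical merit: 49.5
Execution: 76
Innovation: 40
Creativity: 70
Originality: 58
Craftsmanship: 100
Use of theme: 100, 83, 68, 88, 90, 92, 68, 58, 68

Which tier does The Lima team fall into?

Use of theme: drop 58 → average of remaining 8 = 657/8 = 82.125
Originality (58) ≤ Execution (76), so Execution stays at 76.
Weighted total:
  Technical merit 49.5 × 0.27 = 13.365
  Execution 76 × 0.28 = 21.28
  Innovation 40 × 0.08 = 3.2
  Creativity 70 × 0.07 = 4.9
  Originality 58 × 0.17 = 9.86
  Craftsmanship 100 × 0.07 = 7
  Use of theme 82.125 × 0.06 = 4.9275
Sum = 64.5325
64.5325 is ≥ 38 and < 65 → Bronze

Bronze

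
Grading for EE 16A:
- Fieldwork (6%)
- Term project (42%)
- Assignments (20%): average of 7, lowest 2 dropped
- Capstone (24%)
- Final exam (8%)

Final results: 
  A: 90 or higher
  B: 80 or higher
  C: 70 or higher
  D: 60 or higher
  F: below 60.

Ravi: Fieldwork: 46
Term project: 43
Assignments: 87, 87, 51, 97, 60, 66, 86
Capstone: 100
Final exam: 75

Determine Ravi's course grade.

D

Assignments: drop 51, 60 → average of remaining 5 = 423/5 = 84.6
Weighted total:
  Fieldwork 46 × 0.06 = 2.76
  Term project 43 × 0.42 = 18.06
  Assignments 84.6 × 0.2 = 16.92
  Capstone 100 × 0.24 = 24
  Final exam 75 × 0.08 = 6
Sum = 67.74
67.74 is ≥ 60 and < 70 → D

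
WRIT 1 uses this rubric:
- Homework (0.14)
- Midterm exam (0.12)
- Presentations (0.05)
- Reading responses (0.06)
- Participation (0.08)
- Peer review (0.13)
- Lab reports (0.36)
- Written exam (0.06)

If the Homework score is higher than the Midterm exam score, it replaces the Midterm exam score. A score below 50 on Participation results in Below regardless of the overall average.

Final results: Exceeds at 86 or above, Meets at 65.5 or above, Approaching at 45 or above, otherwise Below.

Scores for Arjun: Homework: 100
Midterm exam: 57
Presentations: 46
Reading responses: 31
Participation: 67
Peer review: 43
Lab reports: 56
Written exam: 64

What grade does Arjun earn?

Homework (100) > Midterm exam (57), so Midterm exam counts as 100.
Participation score 67 ≥ 50: minimum met.
Weighted total:
  Homework 100 × 0.14 = 14
  Midterm exam 100 × 0.12 = 12
  Presentations 46 × 0.05 = 2.3
  Reading responses 31 × 0.06 = 1.86
  Participation 67 × 0.08 = 5.36
  Peer review 43 × 0.13 = 5.59
  Lab reports 56 × 0.36 = 20.16
  Written exam 64 × 0.06 = 3.84
Sum = 65.11
65.11 is ≥ 45 and < 65.5 → Approaching

Approaching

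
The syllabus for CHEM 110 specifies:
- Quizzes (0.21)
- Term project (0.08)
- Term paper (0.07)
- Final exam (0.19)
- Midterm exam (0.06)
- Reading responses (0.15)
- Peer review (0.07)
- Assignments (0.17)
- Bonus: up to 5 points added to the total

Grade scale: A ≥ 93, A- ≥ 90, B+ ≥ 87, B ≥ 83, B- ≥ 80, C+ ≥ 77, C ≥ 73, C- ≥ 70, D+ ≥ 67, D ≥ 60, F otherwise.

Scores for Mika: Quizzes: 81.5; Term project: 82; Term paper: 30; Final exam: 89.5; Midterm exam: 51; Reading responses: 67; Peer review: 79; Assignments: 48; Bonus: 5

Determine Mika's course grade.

Weighted total:
  Quizzes 81.5 × 0.21 = 17.115
  Term project 82 × 0.08 = 6.56
  Term paper 30 × 0.07 = 2.1
  Final exam 89.5 × 0.19 = 17.005
  Midterm exam 51 × 0.06 = 3.06
  Reading responses 67 × 0.15 = 10.05
  Peer review 79 × 0.07 = 5.53
  Assignments 48 × 0.17 = 8.16
Sum = 69.58
Bonus: 69.58 + 5 = 74.58
74.58 is ≥ 73 and < 77 → C

C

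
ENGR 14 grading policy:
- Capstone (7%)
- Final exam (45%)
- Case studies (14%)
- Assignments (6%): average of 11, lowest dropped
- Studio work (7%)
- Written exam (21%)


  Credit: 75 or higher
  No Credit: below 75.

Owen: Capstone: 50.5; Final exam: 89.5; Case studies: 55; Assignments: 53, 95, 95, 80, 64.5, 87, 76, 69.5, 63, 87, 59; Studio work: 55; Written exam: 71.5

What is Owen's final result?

Assignments: drop 53 → average of remaining 10 = 776/10 = 77.6
Weighted total:
  Capstone 50.5 × 0.07 = 3.535
  Final exam 89.5 × 0.45 = 40.275
  Case studies 55 × 0.14 = 7.7
  Assignments 77.6 × 0.06 = 4.656
  Studio work 55 × 0.07 = 3.85
  Written exam 71.5 × 0.21 = 15.015
Sum = 75.031
75.031 ≥ 75 → Credit

Credit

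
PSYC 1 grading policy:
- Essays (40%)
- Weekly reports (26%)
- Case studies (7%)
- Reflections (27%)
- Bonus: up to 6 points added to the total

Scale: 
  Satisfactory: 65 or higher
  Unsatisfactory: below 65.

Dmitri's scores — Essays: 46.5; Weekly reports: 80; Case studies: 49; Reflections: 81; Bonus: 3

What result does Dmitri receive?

Weighted total:
  Essays 46.5 × 0.4 = 18.6
  Weekly reports 80 × 0.26 = 20.8
  Case studies 49 × 0.07 = 3.43
  Reflections 81 × 0.27 = 21.87
Sum = 64.7
Bonus: 64.7 + 3 = 67.7
67.7 ≥ 65 → Satisfactory

Satisfactory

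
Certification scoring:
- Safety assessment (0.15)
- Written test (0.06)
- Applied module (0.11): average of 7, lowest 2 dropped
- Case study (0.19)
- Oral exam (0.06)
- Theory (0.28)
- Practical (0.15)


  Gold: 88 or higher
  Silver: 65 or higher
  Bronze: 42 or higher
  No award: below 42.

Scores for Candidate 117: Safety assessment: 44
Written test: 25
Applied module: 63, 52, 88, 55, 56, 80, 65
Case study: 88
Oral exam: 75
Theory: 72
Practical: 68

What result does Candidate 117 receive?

Silver

Applied module: drop 52, 55 → average of remaining 5 = 352/5 = 70.4
Weighted total:
  Safety assessment 44 × 0.15 = 6.6
  Written test 25 × 0.06 = 1.5
  Applied module 70.4 × 0.11 = 7.744
  Case study 88 × 0.19 = 16.72
  Oral exam 75 × 0.06 = 4.5
  Theory 72 × 0.28 = 20.16
  Practical 68 × 0.15 = 10.2
Sum = 67.424
67.424 is ≥ 65 and < 88 → Silver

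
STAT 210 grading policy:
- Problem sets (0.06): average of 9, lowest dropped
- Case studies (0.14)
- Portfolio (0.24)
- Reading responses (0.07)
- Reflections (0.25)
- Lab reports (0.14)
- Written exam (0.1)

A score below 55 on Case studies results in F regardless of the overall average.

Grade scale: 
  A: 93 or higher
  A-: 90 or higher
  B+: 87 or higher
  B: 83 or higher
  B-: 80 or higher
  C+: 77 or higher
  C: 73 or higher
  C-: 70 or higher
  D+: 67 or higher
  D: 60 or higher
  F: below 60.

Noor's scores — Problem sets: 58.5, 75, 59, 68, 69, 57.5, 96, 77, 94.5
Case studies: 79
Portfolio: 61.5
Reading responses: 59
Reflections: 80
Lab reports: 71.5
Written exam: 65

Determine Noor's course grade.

C-

Problem sets: drop 57.5 → average of remaining 8 = 597/8 = 74.625
Case studies score 79 ≥ 55: minimum met.
Weighted total:
  Problem sets 74.625 × 0.06 = 4.4775
  Case studies 79 × 0.14 = 11.06
  Portfolio 61.5 × 0.24 = 14.76
  Reading responses 59 × 0.07 = 4.13
  Reflections 80 × 0.25 = 20
  Lab reports 71.5 × 0.14 = 10.01
  Written exam 65 × 0.1 = 6.5
Sum = 70.9375
70.9375 is ≥ 70 and < 73 → C-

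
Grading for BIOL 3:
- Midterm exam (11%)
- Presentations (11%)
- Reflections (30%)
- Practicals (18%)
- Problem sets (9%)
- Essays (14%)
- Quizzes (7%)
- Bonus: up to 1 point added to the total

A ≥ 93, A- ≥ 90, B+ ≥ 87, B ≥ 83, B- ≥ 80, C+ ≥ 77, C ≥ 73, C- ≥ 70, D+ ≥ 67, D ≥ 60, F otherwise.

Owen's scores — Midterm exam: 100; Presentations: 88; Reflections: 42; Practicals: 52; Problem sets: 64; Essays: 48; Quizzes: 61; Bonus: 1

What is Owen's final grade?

D

Weighted total:
  Midterm exam 100 × 0.11 = 11
  Presentations 88 × 0.11 = 9.68
  Reflections 42 × 0.3 = 12.6
  Practicals 52 × 0.18 = 9.36
  Problem sets 64 × 0.09 = 5.76
  Essays 48 × 0.14 = 6.72
  Quizzes 61 × 0.07 = 4.27
Sum = 59.39
Bonus: 59.39 + 1 = 60.39
60.39 is ≥ 60 and < 67 → D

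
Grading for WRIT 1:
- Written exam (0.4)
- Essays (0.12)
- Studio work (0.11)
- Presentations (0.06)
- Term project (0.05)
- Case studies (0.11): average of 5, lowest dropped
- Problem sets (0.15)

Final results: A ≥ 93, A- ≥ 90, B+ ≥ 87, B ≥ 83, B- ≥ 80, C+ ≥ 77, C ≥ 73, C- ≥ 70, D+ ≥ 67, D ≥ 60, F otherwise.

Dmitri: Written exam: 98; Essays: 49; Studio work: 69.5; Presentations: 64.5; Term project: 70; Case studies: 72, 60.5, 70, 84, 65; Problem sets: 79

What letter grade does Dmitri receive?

C+

Case studies: drop 60.5 → average of remaining 4 = 291/4 = 72.75
Weighted total:
  Written exam 98 × 0.4 = 39.2
  Essays 49 × 0.12 = 5.88
  Studio work 69.5 × 0.11 = 7.645
  Presentations 64.5 × 0.06 = 3.87
  Term project 70 × 0.05 = 3.5
  Case studies 72.75 × 0.11 = 8.0025
  Problem sets 79 × 0.15 = 11.85
Sum = 79.9475
79.9475 is ≥ 77 and < 80 → C+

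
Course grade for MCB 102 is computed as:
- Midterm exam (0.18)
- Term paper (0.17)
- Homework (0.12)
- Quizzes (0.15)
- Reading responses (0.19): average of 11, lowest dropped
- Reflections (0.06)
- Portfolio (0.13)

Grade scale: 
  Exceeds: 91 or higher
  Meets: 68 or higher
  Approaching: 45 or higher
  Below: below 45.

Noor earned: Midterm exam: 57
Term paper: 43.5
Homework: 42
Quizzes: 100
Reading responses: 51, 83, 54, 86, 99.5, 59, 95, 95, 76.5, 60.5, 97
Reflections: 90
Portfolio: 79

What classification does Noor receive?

Meets

Reading responses: drop 51 → average of remaining 10 = 805.5/10 = 80.55
Weighted total:
  Midterm exam 57 × 0.18 = 10.26
  Term paper 43.5 × 0.17 = 7.395
  Homework 42 × 0.12 = 5.04
  Quizzes 100 × 0.15 = 15
  Reading responses 80.55 × 0.19 = 15.3045
  Reflections 90 × 0.06 = 5.4
  Portfolio 79 × 0.13 = 10.27
Sum = 68.6695
68.6695 is ≥ 68 and < 91 → Meets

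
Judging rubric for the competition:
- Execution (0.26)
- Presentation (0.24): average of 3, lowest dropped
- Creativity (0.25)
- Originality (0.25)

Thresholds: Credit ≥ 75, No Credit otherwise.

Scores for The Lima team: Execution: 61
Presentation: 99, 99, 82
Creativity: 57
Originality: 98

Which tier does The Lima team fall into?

Presentation: drop 82 → average of remaining 2 = 198/2 = 99
Weighted total:
  Execution 61 × 0.26 = 15.86
  Presentation 99 × 0.24 = 23.76
  Creativity 57 × 0.25 = 14.25
  Originality 98 × 0.25 = 24.5
Sum = 78.37
78.37 ≥ 75 → Credit

Credit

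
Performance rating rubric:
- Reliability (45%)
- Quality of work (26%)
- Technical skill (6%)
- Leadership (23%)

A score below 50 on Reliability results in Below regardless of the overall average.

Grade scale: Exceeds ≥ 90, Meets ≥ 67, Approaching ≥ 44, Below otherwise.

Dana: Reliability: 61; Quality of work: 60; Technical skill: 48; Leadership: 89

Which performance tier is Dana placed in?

Approaching

Reliability score 61 ≥ 50: minimum met.
Weighted total:
  Reliability 61 × 0.45 = 27.45
  Quality of work 60 × 0.26 = 15.6
  Technical skill 48 × 0.06 = 2.88
  Leadership 89 × 0.23 = 20.47
Sum = 66.4
66.4 is ≥ 44 and < 67 → Approaching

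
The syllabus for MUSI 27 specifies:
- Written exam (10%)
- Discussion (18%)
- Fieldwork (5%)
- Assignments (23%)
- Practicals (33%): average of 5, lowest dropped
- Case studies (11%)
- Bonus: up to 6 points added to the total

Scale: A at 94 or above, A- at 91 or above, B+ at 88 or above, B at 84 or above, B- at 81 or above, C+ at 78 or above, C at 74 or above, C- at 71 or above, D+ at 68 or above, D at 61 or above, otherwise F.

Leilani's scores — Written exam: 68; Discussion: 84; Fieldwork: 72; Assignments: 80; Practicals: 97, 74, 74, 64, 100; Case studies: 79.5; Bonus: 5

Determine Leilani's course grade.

Practicals: drop 64 → average of remaining 4 = 345/4 = 86.25
Weighted total:
  Written exam 68 × 0.1 = 6.8
  Discussion 84 × 0.18 = 15.12
  Fieldwork 72 × 0.05 = 3.6
  Assignments 80 × 0.23 = 18.4
  Practicals 86.25 × 0.33 = 28.4625
  Case studies 79.5 × 0.11 = 8.745
Sum = 81.1275
Bonus: 81.1275 + 5 = 86.1275
86.1275 is ≥ 84 and < 88 → B

B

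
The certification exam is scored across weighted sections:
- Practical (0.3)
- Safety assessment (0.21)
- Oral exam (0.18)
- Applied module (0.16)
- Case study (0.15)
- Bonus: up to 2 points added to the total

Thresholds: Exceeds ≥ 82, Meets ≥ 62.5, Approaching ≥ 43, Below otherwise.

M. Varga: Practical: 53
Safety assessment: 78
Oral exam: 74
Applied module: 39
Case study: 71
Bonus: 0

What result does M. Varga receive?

Weighted total:
  Practical 53 × 0.3 = 15.9
  Safety assessment 78 × 0.21 = 16.38
  Oral exam 74 × 0.18 = 13.32
  Applied module 39 × 0.16 = 6.24
  Case study 71 × 0.15 = 10.65
Sum = 62.49
Bonus: 62.49 + 0 = 62.49
62.49 is ≥ 43 and < 62.5 → Approaching

Approaching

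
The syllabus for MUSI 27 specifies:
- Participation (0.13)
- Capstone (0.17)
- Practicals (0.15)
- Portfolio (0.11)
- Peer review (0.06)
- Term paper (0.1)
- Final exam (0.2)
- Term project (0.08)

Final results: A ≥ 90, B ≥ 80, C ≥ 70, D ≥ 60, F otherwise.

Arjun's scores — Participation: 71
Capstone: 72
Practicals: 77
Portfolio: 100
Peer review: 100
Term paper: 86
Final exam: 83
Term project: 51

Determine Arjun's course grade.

C

Weighted total:
  Participation 71 × 0.13 = 9.23
  Capstone 72 × 0.17 = 12.24
  Practicals 77 × 0.15 = 11.55
  Portfolio 100 × 0.11 = 11
  Peer review 100 × 0.06 = 6
  Term paper 86 × 0.1 = 8.6
  Final exam 83 × 0.2 = 16.6
  Term project 51 × 0.08 = 4.08
Sum = 79.3
79.3 is ≥ 70 and < 80 → C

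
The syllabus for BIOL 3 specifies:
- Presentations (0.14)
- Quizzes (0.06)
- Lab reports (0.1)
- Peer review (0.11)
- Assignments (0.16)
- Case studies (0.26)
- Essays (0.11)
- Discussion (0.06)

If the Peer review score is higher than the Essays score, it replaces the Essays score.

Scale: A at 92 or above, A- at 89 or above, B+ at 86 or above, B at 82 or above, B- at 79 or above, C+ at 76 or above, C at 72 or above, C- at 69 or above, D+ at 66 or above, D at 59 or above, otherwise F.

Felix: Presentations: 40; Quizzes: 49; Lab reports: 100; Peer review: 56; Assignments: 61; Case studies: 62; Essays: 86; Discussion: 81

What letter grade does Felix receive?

D

Peer review (56) ≤ Essays (86), so Essays stays at 86.
Weighted total:
  Presentations 40 × 0.14 = 5.6
  Quizzes 49 × 0.06 = 2.94
  Lab reports 100 × 0.1 = 10
  Peer review 56 × 0.11 = 6.16
  Assignments 61 × 0.16 = 9.76
  Case studies 62 × 0.26 = 16.12
  Essays 86 × 0.11 = 9.46
  Discussion 81 × 0.06 = 4.86
Sum = 64.9
64.9 is ≥ 59 and < 66 → D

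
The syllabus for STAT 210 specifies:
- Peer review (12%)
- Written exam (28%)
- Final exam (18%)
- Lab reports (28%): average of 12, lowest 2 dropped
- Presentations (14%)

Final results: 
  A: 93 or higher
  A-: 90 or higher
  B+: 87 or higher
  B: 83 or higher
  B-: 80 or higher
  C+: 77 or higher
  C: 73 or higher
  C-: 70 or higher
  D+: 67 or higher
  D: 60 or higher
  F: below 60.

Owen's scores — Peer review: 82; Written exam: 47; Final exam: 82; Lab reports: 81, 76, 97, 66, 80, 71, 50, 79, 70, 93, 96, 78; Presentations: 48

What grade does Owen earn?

Lab reports: drop 50, 66 → average of remaining 10 = 821/10 = 82.1
Weighted total:
  Peer review 82 × 0.12 = 9.84
  Written exam 47 × 0.28 = 13.16
  Final exam 82 × 0.18 = 14.76
  Lab reports 82.1 × 0.28 = 22.988
  Presentations 48 × 0.14 = 6.72
Sum = 67.468
67.468 is ≥ 67 and < 70 → D+

D+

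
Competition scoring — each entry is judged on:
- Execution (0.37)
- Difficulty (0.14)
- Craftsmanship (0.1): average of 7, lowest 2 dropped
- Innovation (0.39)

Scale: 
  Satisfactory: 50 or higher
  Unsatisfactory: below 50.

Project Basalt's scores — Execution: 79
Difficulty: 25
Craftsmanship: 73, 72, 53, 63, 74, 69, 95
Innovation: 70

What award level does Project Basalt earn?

Satisfactory

Craftsmanship: drop 53, 63 → average of remaining 5 = 383/5 = 76.6
Weighted total:
  Execution 79 × 0.37 = 29.23
  Difficulty 25 × 0.14 = 3.5
  Craftsmanship 76.6 × 0.1 = 7.66
  Innovation 70 × 0.39 = 27.3
Sum = 67.69
67.69 ≥ 50 → Satisfactory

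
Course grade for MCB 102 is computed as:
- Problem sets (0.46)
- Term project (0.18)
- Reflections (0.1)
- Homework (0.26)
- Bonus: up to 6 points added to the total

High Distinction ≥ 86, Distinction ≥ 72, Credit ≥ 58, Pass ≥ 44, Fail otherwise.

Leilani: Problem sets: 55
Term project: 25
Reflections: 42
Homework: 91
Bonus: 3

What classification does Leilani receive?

Weighted total:
  Problem sets 55 × 0.46 = 25.3
  Term project 25 × 0.18 = 4.5
  Reflections 42 × 0.1 = 4.2
  Homework 91 × 0.26 = 23.66
Sum = 57.66
Bonus: 57.66 + 3 = 60.66
60.66 is ≥ 58 and < 72 → Credit

Credit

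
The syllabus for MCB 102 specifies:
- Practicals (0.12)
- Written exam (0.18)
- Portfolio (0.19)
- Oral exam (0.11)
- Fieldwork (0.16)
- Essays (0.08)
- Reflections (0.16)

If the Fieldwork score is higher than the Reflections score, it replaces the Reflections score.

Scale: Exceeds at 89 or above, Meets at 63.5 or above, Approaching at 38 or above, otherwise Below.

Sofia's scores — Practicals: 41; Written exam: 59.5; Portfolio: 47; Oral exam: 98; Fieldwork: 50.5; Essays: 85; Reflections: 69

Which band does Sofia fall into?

Fieldwork (50.5) ≤ Reflections (69), so Reflections stays at 69.
Weighted total:
  Practicals 41 × 0.12 = 4.92
  Written exam 59.5 × 0.18 = 10.71
  Portfolio 47 × 0.19 = 8.93
  Oral exam 98 × 0.11 = 10.78
  Fieldwork 50.5 × 0.16 = 8.08
  Essays 85 × 0.08 = 6.8
  Reflections 69 × 0.16 = 11.04
Sum = 61.26
61.26 is ≥ 38 and < 63.5 → Approaching

Approaching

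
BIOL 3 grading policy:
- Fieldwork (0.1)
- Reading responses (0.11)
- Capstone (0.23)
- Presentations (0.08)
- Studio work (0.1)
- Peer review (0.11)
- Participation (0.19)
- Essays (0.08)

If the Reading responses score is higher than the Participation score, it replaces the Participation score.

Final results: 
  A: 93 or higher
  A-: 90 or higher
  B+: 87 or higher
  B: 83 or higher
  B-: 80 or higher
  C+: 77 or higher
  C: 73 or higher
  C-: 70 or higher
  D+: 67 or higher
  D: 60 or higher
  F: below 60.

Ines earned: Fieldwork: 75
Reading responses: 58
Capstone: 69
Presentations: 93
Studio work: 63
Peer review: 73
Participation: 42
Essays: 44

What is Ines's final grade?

Reading responses (58) > Participation (42), so Participation counts as 58.
Weighted total:
  Fieldwork 75 × 0.1 = 7.5
  Reading responses 58 × 0.11 = 6.38
  Capstone 69 × 0.23 = 15.87
  Presentations 93 × 0.08 = 7.44
  Studio work 63 × 0.1 = 6.3
  Peer review 73 × 0.11 = 8.03
  Participation 58 × 0.19 = 11.02
  Essays 44 × 0.08 = 3.52
Sum = 66.06
66.06 is ≥ 60 and < 67 → D

D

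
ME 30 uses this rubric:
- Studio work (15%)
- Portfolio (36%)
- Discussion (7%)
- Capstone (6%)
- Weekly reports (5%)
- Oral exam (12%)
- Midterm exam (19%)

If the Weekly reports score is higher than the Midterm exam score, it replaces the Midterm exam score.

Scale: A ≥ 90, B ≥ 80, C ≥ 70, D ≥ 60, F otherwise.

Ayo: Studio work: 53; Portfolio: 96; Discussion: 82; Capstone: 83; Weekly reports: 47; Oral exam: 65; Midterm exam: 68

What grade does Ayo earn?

Weekly reports (47) ≤ Midterm exam (68), so Midterm exam stays at 68.
Weighted total:
  Studio work 53 × 0.15 = 7.95
  Portfolio 96 × 0.36 = 34.56
  Discussion 82 × 0.07 = 5.74
  Capstone 83 × 0.06 = 4.98
  Weekly reports 47 × 0.05 = 2.35
  Oral exam 65 × 0.12 = 7.8
  Midterm exam 68 × 0.19 = 12.92
Sum = 76.3
76.3 is ≥ 70 and < 80 → C

C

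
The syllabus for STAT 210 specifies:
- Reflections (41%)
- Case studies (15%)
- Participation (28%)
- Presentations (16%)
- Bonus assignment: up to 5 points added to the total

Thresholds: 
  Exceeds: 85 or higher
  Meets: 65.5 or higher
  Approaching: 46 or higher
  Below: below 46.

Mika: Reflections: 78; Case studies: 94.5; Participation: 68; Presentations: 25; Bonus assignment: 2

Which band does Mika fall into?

Meets

Weighted total:
  Reflections 78 × 0.41 = 31.98
  Case studies 94.5 × 0.15 = 14.175
  Participation 68 × 0.28 = 19.04
  Presentations 25 × 0.16 = 4
Sum = 69.195
Bonus assignment: 69.195 + 2 = 71.195
71.195 is ≥ 65.5 and < 85 → Meets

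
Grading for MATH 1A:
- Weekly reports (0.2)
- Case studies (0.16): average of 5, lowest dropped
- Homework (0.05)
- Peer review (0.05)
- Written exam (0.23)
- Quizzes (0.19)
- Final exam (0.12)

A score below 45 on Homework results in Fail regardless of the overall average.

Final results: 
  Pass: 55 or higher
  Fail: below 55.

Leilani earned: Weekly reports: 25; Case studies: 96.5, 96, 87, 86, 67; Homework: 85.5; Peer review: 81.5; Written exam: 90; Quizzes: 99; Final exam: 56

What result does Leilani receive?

Pass

Case studies: drop 67 → average of remaining 4 = 365.5/4 = 91.375
Homework score 85.5 ≥ 45: minimum met.
Weighted total:
  Weekly reports 25 × 0.2 = 5
  Case studies 91.375 × 0.16 = 14.62
  Homework 85.5 × 0.05 = 4.275
  Peer review 81.5 × 0.05 = 4.075
  Written exam 90 × 0.23 = 20.7
  Quizzes 99 × 0.19 = 18.81
  Final exam 56 × 0.12 = 6.72
Sum = 74.2
74.2 ≥ 55 → Pass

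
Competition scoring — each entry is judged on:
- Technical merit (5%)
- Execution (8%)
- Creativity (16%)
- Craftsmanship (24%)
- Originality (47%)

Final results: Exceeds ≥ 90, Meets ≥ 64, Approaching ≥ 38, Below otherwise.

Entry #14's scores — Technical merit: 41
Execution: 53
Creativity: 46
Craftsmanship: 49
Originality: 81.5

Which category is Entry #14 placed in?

Approaching

Weighted total:
  Technical merit 41 × 0.05 = 2.05
  Execution 53 × 0.08 = 4.24
  Creativity 46 × 0.16 = 7.36
  Craftsmanship 49 × 0.24 = 11.76
  Originality 81.5 × 0.47 = 38.305
Sum = 63.715
63.715 is ≥ 38 and < 64 → Approaching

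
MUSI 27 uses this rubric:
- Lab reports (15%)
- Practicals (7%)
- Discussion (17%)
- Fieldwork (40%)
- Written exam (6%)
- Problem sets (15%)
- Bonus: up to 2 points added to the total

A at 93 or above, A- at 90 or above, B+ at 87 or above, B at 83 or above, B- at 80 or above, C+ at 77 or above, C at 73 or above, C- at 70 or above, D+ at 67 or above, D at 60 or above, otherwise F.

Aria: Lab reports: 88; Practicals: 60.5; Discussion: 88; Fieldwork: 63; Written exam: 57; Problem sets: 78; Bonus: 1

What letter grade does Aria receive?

C

Weighted total:
  Lab reports 88 × 0.15 = 13.2
  Practicals 60.5 × 0.07 = 4.235
  Discussion 88 × 0.17 = 14.96
  Fieldwork 63 × 0.4 = 25.2
  Written exam 57 × 0.06 = 3.42
  Problem sets 78 × 0.15 = 11.7
Sum = 72.715
Bonus: 72.715 + 1 = 73.715
73.715 is ≥ 73 and < 77 → C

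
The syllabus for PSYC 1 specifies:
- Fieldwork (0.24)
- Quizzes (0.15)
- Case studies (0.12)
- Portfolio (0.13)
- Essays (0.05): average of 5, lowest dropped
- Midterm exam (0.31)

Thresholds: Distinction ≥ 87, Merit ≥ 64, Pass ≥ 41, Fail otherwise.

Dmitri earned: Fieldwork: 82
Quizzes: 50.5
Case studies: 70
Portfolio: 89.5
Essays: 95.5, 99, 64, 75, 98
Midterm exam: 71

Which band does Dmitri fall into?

Merit

Essays: drop 64 → average of remaining 4 = 367.5/4 = 91.875
Weighted total:
  Fieldwork 82 × 0.24 = 19.68
  Quizzes 50.5 × 0.15 = 7.575
  Case studies 70 × 0.12 = 8.4
  Portfolio 89.5 × 0.13 = 11.635
  Essays 91.875 × 0.05 = 4.59375
  Midterm exam 71 × 0.31 = 22.01
Sum = 73.89375
73.89375 is ≥ 64 and < 87 → Merit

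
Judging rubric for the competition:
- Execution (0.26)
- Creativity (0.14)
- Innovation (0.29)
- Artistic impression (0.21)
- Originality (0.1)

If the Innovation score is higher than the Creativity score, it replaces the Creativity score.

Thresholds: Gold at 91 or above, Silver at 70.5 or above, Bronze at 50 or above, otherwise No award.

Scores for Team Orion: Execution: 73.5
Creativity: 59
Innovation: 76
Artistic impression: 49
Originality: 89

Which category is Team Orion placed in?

Silver

Innovation (76) > Creativity (59), so Creativity counts as 76.
Weighted total:
  Execution 73.5 × 0.26 = 19.11
  Creativity 76 × 0.14 = 10.64
  Innovation 76 × 0.29 = 22.04
  Artistic impression 49 × 0.21 = 10.29
  Originality 89 × 0.1 = 8.9
Sum = 70.98
70.98 is ≥ 70.5 and < 91 → Silver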